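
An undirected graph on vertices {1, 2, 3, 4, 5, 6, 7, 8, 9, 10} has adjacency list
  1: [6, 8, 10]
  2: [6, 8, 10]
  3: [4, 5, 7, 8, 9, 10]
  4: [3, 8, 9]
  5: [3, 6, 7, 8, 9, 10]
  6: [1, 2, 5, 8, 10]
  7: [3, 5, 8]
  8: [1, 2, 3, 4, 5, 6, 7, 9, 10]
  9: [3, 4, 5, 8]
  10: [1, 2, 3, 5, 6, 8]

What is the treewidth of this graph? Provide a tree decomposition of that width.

Treewidth 3.
Bags: B1 = {5, 6, 8, 10}  B2 = {3, 5, 8, 10}  B3 = {1, 6, 8, 10}  B4 = {3, 5, 8, 9}  B5 = {2, 6, 8, 10}  B6 = {3, 5, 7, 8}  B7 = {3, 4, 8, 9}
Tree: B1–B2, B1–B3, B2–B4, B1–B5, B4–B6, B4–B7

Every bag has size at most 4, so the width is 4 − 1 = 3 and tw(G) ≤ 3. On the other hand G contains the 4-clique {1, 6, 8, 10}. A clique must lie in a single bag of any decomposition, so no decomposition can have width below 3. Hence tw(G) = 3 exactly.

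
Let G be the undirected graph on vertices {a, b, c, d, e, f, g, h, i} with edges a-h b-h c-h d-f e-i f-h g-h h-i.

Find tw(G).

A width-1 tree decomposition is:
Bags: B1 = {h, i}  B2 = {b, h}  B3 = {e, i}  B4 = {f, h}  B5 = {a, h}  B6 = {d, f}  B7 = {c, h}  B8 = {g, h}
Tree: B1–B2, B1–B3, B2–B4, B2–B5, B4–B6, B1–B7, B4–B8
Each bag holds 2 vertices, so the decomposition has width 1, which upper-bounds the treewidth. G has an edge, so its treewidth is at least 1. Therefore the treewidth is 1.

1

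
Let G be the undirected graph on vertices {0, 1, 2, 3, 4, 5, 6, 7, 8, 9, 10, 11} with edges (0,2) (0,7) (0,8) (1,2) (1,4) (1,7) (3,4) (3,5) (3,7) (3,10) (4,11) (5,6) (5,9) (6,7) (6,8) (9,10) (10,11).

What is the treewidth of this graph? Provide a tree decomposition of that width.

Every bag has size at most 4, so the width is 4 − 1 = 3 and tw(G) ≤ 3. For the lower bound: the 4 vertex sets {9,10,11}, {5}, {3}, {1,4,6,7} are disjoint, each induces a connected subgraph, and every pair is joined by at least one edge of G. Contracting each set to a single vertex therefore yields K_{4} as a minor, and since treewidth is minor-monotone, tw(G) ≥ tw(K_{4}) = 3. The upper and lower bounds meet at 3, so that is the treewidth.

Treewidth 3.
One optimal decomposition is:
Bags: B1 = {5, 9, 10, 11}  B2 = {3, 5, 10, 11}  B3 = {3, 4, 5, 11}  B4 = {3, 4, 5, 6}  B5 = {3, 4, 6, 7}  B6 = {1, 4, 6, 7}  B7 = {1, 6, 7, 8}  B8 = {0, 1, 7, 8}  B9 = {0, 1, 2, 8}
Tree: B1–B2, B2–B3, B3–B4, B4–B5, B5–B6, B6–B7, B7–B8, B8–B9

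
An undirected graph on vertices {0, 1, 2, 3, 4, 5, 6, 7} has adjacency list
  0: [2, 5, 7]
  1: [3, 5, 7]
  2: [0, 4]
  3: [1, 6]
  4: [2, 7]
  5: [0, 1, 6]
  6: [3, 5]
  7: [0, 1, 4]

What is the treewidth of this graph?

2

A width-2 tree decomposition is:
Bags: B1 = {2, 4, 7}  B2 = {0, 2, 7}  B3 = {0, 1, 7}  B4 = {0, 1, 5}  B5 = {1, 3, 5}  B6 = {3, 5, 6}
Tree: B1–B2, B2–B3, B3–B4, B4–B5, B5–B6
Each bag holds 3 vertices, so the decomposition has width 2, which upper-bounds the treewidth. The edges 4–2–0–7–4 form a cycle, so G is not a tree and its treewidth is at least 2. Hence tw(G) = 2 exactly.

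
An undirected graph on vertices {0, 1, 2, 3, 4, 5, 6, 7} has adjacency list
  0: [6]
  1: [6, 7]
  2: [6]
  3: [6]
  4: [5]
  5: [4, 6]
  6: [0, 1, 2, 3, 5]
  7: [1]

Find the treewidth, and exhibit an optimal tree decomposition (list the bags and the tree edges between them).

Treewidth 1.
One optimal decomposition is:
Bags: B1 = {5, 6}  B2 = {1, 6}  B3 = {2, 6}  B4 = {4, 5}  B5 = {1, 7}  B6 = {0, 6}  B7 = {3, 6}
Tree: B1–B2, B1–B3, B1–B4, B2–B5, B1–B6, B3–B7

Each bag holds 2 vertices, so the decomposition has width 1, which upper-bounds the treewidth. Any graph with an edge has treewidth ≥ 1, and G has the edge 5–6. The upper and lower bounds meet at 1, so that is the treewidth.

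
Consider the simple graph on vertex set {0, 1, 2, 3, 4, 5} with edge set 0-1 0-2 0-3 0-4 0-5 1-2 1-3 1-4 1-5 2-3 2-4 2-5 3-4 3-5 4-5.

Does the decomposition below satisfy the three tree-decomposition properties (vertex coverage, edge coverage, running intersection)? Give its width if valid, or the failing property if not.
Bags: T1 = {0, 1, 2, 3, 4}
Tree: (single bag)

No — vertex 5 appears in no bag.

A tree decomposition must satisfy three properties: every vertex lies in some bag; for every edge, both endpoints lie together in some bag; and for every vertex, the bags containing it form a connected subtree. Here vertex 5 appears in no bag, so the decomposition is invalid.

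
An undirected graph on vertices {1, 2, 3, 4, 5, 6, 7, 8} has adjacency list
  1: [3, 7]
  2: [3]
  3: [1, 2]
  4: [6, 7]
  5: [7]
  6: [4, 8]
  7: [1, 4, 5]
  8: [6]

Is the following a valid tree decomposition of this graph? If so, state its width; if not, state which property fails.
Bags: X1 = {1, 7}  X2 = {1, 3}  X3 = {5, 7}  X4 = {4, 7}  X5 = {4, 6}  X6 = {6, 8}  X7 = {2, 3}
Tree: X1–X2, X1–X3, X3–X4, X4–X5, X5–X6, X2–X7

Checking the three conditions: (i) the bags cover all of {1, 2, 3, 4, 5, 6, 7, 8}; (ii) for each edge, some bag contains both endpoints; (iii) the bags containing any fixed vertex form a subtree. All hold, so the decomposition is valid with width 2 − 1 = 1.

Yes; width 1.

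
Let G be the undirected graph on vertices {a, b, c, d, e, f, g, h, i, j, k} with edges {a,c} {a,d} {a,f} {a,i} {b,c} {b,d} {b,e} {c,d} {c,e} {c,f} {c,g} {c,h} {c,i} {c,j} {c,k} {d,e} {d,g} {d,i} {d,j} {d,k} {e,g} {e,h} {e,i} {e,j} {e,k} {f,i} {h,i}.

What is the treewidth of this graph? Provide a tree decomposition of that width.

Treewidth 3.
One optimal decomposition is:
Bags: B1 = {c, d, e, i}  B2 = {b, c, d, e}  B3 = {c, d, e, j}  B4 = {c, e, h, i}  B5 = {a, c, d, i}  B6 = {c, d, e, k}  B7 = {a, c, f, i}  B8 = {c, d, e, g}
Tree: B1–B2, B2–B3, B1–B4, B1–B5, B3–B6, B5–B7, B2–B8

The largest bag has 4 vertices, giving width 3; this decomposition certifies tw(G) ≤ 3. On the other hand G contains the 4-clique {c, d, e, g}. A clique must lie in a single bag of any decomposition, so no decomposition can have width below 3. The upper and lower bounds meet at 3, so that is the treewidth.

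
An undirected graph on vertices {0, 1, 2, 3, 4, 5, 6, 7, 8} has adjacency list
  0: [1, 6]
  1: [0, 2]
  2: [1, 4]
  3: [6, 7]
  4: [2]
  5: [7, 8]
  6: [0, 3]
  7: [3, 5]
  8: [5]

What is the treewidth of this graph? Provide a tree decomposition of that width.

Each bag holds 2 vertices, so the decomposition has width 1, which upper-bounds the treewidth. Any graph with an edge has treewidth ≥ 1, and G has the edge 8–5. Therefore the treewidth is 1.

Treewidth 1.
One such decomposition:
Bags: B1 = {5, 8}  B2 = {5, 7}  B3 = {3, 7}  B4 = {3, 6}  B5 = {0, 6}  B6 = {0, 1}  B7 = {1, 2}  B8 = {2, 4}
Tree: B1–B2, B2–B3, B3–B4, B4–B5, B5–B6, B6–B7, B7–B8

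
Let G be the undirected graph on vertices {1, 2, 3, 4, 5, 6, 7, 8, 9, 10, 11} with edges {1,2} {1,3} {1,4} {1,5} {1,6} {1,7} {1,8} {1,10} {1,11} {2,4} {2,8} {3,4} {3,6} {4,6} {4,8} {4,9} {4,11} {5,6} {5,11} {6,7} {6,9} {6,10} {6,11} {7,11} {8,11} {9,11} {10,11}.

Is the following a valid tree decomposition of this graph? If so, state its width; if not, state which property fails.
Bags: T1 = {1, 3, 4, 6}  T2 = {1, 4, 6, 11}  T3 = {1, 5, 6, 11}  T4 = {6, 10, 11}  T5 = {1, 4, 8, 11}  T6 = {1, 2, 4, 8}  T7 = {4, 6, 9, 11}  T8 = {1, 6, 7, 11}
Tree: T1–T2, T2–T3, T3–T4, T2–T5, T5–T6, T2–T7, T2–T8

A tree decomposition must satisfy three properties: every vertex lies in some bag; for every edge, both endpoints lie together in some bag; and for every vertex, the bags containing it form a connected subtree. Here edge (1,10) lies in no bag, so the decomposition is invalid.

No — edge (1,10) lies in no bag.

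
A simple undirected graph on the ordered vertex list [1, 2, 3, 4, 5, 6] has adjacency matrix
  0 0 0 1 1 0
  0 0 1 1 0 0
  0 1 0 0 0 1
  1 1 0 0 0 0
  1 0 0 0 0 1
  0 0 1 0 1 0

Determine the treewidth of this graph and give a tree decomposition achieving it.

Every bag has size at most 3, so the width is 3 − 1 = 2 and tw(G) ≤ 2. The edges 4–2–3–6–5–1–4 form a cycle, so G is not a tree and its treewidth is at least 2. Hence tw(G) = 2 exactly.

Treewidth 2.
One such decomposition:
Bags: B1 = {2, 3, 4}  B2 = {3, 4, 6}  B3 = {4, 5, 6}  B4 = {1, 4, 5}
Tree: B1–B2, B2–B3, B3–B4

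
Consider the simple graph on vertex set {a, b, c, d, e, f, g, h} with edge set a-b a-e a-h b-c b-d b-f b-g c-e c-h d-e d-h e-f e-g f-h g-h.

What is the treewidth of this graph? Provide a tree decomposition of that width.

Treewidth 3.
One optimal decomposition is:
Bags: B1 = {a, b, e, h}  B2 = {b, e, g, h}  B3 = {b, e, f, h}  B4 = {b, d, e, h}  B5 = {b, c, e, h}
Tree: B1–B2, B2–B3, B3–B4, B4–B5

Every bag has size at most 4, so the width is 4 − 1 = 3 and tw(G) ≤ 3. For the lower bound: the 4 vertex sets {a,b}, {g,h}, {e}, {f} are disjoint, each induces a connected subgraph, and every pair is joined by at least one edge of G. Contracting each set to a single vertex therefore yields K_{4} as a minor, and since treewidth is minor-monotone, tw(G) ≥ tw(K_{4}) = 3. Therefore the treewidth is 3.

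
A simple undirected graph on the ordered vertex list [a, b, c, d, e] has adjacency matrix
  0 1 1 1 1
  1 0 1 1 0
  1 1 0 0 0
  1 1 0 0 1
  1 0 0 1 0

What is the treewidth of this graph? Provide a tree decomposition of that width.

The largest bag has 3 vertices, giving width 2; this decomposition certifies tw(G) ≤ 2. On the other hand G contains the 3-clique {a, d, e}. A clique must lie in a single bag of any decomposition, so no decomposition can have width below 2. Hence tw(G) = 2 exactly.

Treewidth 2.
Bags: B1 = {a, d, e}  B2 = {a, b, d}  B3 = {a, b, c}
Tree: B1–B2, B2–B3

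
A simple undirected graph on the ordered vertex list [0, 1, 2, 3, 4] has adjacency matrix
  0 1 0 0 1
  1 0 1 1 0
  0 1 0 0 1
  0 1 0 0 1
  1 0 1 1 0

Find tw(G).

2

A width-2 tree decomposition is:
Bags: B1 = {1, 3, 4}  B2 = {1, 2, 4}  B3 = {0, 1, 4}
Tree: B1–B2, B2–B3
The largest bag has 3 vertices, giving width 2; this decomposition certifies tw(G) ≤ 2. For the lower bound, G contains the cycle 4–3–1–2–4, so G is not a forest; only forests have treewidth ≤ 1, hence tw(G) ≥ 2. The upper and lower bounds meet at 2, so that is the treewidth.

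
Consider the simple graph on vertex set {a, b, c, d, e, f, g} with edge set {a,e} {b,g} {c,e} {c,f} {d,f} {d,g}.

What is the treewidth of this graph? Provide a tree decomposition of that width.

Treewidth 1.
Bags: B1 = {b, g}  B2 = {d, g}  B3 = {d, f}  B4 = {c, f}  B5 = {c, e}  B6 = {a, e}
Tree: B1–B2, B2–B3, B3–B4, B4–B5, B5–B6

The largest bag has 2 vertices, giving width 1; this decomposition certifies tw(G) ≤ 1. Any graph with an edge has treewidth ≥ 1, and G has the edge b–g. Combining the bounds, tw(G) = 1.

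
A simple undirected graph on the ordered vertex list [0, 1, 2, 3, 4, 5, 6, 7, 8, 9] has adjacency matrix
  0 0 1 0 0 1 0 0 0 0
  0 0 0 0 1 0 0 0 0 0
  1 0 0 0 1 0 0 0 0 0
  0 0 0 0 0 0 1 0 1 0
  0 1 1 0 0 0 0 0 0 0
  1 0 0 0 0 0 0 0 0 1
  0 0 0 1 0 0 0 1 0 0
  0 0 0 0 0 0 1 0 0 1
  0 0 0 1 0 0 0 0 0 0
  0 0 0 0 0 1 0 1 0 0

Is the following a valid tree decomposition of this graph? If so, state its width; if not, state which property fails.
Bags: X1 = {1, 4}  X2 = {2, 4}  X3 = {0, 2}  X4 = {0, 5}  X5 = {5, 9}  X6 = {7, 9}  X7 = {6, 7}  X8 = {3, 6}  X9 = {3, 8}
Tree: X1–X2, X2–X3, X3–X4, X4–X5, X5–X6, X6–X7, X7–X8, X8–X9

Yes; width 1.

Checking the three conditions: (i) the bags cover all of {0, 1, 2, 3, 4, 5, 6, 7, 8, 9}; (ii) for each edge, some bag contains both endpoints; (iii) the bags containing any fixed vertex form a subtree. All hold, so the decomposition is valid with width 2 − 1 = 1.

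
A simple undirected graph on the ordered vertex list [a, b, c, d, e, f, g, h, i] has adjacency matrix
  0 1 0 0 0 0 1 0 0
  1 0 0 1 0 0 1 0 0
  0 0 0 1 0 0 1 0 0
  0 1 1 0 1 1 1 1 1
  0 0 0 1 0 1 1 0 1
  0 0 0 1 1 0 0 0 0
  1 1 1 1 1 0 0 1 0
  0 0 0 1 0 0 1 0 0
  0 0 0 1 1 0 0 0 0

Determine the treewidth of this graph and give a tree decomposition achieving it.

Every bag has size at most 3, so the width is 3 − 1 = 2 and tw(G) ≤ 2. On the other hand G contains the 3-clique {d, e, g}. A clique must lie in a single bag of any decomposition, so no decomposition can have width below 2. Combining the bounds, tw(G) = 2.

Treewidth 2.
One such decomposition:
Bags: B1 = {d, g, h}  B2 = {b, d, g}  B3 = {d, e, g}  B4 = {a, b, g}  B5 = {c, d, g}  B6 = {d, e, i}  B7 = {d, e, f}
Tree: B1–B2, B2–B3, B2–B4, B3–B5, B3–B6, B6–B7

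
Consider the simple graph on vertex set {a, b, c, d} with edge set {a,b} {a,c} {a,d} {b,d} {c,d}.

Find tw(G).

2

A width-2 tree decomposition is:
Bags: B1 = {a, b, d}  B2 = {a, c, d}
Tree: B1–B2
Each bag holds 3 vertices, so the decomposition has width 2, which upper-bounds the treewidth. For the lower bound, the 3 vertices {a, c, d} are pairwise adjacent, and any tree decomposition puts a clique entirely inside one bag — forcing width ≥ 2. Hence tw(G) = 2 exactly.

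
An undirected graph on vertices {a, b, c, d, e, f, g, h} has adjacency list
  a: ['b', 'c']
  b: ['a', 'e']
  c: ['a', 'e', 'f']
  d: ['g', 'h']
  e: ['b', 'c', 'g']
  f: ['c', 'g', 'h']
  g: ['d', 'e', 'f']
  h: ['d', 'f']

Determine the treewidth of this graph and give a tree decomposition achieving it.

Treewidth 2.
One such decomposition:
Bags: B1 = {a, b, c}  B2 = {b, c, e}  B3 = {c, e, f}  B4 = {e, f, g}  B5 = {f, g, h}  B6 = {d, g, h}
Tree: B1–B2, B2–B3, B3–B4, B4–B5, B5–B6

The largest bag has 3 vertices, giving width 2; this decomposition certifies tw(G) ≤ 2. Since a–b–e–c–a is a cycle in G, G is not acyclic. Forests are exactly the graphs of treewidth ≤ 1, so tw(G) ≥ 2. Hence tw(G) = 2 exactly.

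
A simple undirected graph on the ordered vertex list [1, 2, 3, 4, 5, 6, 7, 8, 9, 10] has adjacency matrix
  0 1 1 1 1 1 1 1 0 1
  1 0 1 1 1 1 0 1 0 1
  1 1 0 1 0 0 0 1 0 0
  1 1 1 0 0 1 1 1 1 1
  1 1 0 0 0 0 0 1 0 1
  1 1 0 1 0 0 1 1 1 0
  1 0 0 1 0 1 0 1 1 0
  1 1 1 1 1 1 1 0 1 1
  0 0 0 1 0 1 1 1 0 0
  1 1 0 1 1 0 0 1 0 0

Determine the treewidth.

A width-4 tree decomposition is:
Bags: B1 = {1, 2, 4, 6, 8}  B2 = {1, 2, 3, 4, 8}  B3 = {1, 4, 6, 7, 8}  B4 = {1, 2, 4, 8, 10}  B5 = {4, 6, 7, 8, 9}  B6 = {1, 2, 5, 8, 10}
Tree: B1–B2, B1–B3, B2–B4, B3–B5, B4–B6
Each bag holds 5 vertices, so the decomposition has width 4, which upper-bounds the treewidth. Conversely, {1, 2, 4, 8, 10} is a clique of size 5, and the vertices of any clique must share a bag in every tree decomposition; so some bag has ≥ 5 vertices and tw(G) ≥ 4. Combining the bounds, tw(G) = 4.

4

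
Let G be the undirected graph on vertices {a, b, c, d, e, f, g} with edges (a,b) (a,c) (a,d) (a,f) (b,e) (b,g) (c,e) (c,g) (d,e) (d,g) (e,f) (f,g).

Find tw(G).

A width-3 tree decomposition is:
Bags: B1 = {a, e, f, g}  B2 = {a, b, e, g}  B3 = {a, d, e, g}  B4 = {a, c, e, g}
Tree: B1–B2, B2–B3, B3–B4
The largest bag has 4 vertices, giving width 3; this decomposition certifies tw(G) ≤ 3. For the lower bound: the 4 vertex sets {a,f}, {b,g}, {e}, {d} are disjoint, each induces a connected subgraph, and every pair is joined by at least one edge of G. Contracting each set to a single vertex therefore yields K_{4} as a minor, and since treewidth is minor-monotone, tw(G) ≥ tw(K_{4}) = 3. Combining the bounds, tw(G) = 3.

3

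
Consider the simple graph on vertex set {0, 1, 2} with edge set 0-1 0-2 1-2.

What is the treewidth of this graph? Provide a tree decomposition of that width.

Treewidth 2.
One optimal decomposition is:
Bags: B1 = {0, 1, 2}
Tree: (single bag)

With just one bag of size 3, the width is 3 − 1 = 2, so tw(G) ≤ 2. Conversely, {0, 1, 2} is a clique of size 3, and the vertices of any clique must share a bag in every tree decomposition; so some bag has ≥ 3 vertices and tw(G) ≥ 2. The upper and lower bounds meet at 2, so that is the treewidth.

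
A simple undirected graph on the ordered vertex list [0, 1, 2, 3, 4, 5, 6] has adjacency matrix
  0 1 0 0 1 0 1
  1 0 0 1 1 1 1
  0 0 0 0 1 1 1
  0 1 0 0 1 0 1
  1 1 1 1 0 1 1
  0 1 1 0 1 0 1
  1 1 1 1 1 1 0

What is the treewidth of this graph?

3

A width-3 tree decomposition is:
Bags: B1 = {1, 4, 5, 6}  B2 = {2, 4, 5, 6}  B3 = {0, 1, 4, 6}  B4 = {1, 3, 4, 6}
Tree: B1–B2, B1–B3, B1–B4
Every bag has size at most 4, so the width is 4 − 1 = 3 and tw(G) ≤ 3. For the lower bound, the 4 vertices {0, 1, 4, 6} are pairwise adjacent, and any tree decomposition puts a clique entirely inside one bag — forcing width ≥ 3. Combining the bounds, tw(G) = 3.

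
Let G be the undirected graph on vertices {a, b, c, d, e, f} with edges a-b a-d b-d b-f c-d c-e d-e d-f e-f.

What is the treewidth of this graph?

A width-2 tree decomposition is:
Bags: B1 = {a, b, d}  B2 = {b, d, f}  B3 = {d, e, f}  B4 = {c, d, e}
Tree: B1–B2, B2–B3, B3–B4
Every bag has size at most 3, so the width is 3 − 1 = 2 and tw(G) ≤ 2. Conversely, {a, b, d} is a clique of size 3, and the vertices of any clique must share a bag in every tree decomposition; so some bag has ≥ 3 vertices and tw(G) ≥ 2. Therefore the treewidth is 2.

2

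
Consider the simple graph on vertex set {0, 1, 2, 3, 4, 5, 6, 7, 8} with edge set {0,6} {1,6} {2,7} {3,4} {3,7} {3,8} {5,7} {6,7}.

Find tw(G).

A width-1 tree decomposition is:
Bags: B1 = {0, 6}  B2 = {6, 7}  B3 = {3, 7}  B4 = {5, 7}  B5 = {3, 4}  B6 = {3, 8}  B7 = {2, 7}  B8 = {1, 6}
Tree: B1–B2, B2–B3, B3–B4, B3–B5, B5–B6, B2–B7, B1–B8
Each bag holds 2 vertices, so the decomposition has width 1, which upper-bounds the treewidth. Any graph with an edge has treewidth ≥ 1, and G has the edge 6–0. The upper and lower bounds meet at 1, so that is the treewidth.

1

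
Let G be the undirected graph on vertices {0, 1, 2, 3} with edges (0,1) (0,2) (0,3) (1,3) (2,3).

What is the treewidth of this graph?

A width-2 tree decomposition is:
Bags: B1 = {0, 2, 3}  B2 = {0, 1, 3}
Tree: B1–B2
The largest bag has 3 vertices, giving width 2; this decomposition certifies tw(G) ≤ 2. For the lower bound, the 3 vertices {0, 1, 3} are pairwise adjacent, and any tree decomposition puts a clique entirely inside one bag — forcing width ≥ 2. Hence tw(G) = 2 exactly.

2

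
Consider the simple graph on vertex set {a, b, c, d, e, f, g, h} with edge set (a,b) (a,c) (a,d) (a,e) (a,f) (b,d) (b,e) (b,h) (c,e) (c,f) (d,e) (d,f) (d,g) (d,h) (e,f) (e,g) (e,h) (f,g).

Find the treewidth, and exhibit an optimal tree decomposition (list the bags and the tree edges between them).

Treewidth 3.
Bags: B1 = {a, b, d, e}  B2 = {a, d, e, f}  B3 = {b, d, e, h}  B4 = {a, c, e, f}  B5 = {d, e, f, g}
Tree: B1–B2, B1–B3, B2–B4, B2–B5

The largest bag has 4 vertices, giving width 3; this decomposition certifies tw(G) ≤ 3. On the other hand G contains the 4-clique {b, d, e, h}. A clique must lie in a single bag of any decomposition, so no decomposition can have width below 3. Hence tw(G) = 3 exactly.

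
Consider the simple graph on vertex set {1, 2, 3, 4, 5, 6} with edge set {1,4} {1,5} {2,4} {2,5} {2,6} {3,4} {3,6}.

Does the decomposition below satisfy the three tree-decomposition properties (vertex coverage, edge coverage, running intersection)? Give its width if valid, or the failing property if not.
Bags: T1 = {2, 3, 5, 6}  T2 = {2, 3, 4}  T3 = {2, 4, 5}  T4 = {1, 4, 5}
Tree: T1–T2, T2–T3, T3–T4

No — bags containing vertex 5 are not connected in the tree.

A tree decomposition must satisfy three properties: every vertex lies in some bag; for every edge, both endpoints lie together in some bag; and for every vertex, the bags containing it form a connected subtree. Here bags containing vertex 5 are not connected in the tree, so the decomposition is invalid.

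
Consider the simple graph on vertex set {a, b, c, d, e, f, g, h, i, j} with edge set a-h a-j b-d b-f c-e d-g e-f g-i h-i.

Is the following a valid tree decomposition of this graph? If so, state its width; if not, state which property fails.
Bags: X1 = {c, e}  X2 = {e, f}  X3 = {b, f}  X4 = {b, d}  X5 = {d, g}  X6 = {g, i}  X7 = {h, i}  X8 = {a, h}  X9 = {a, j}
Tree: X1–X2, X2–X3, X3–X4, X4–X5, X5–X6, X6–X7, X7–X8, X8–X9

Checking the three conditions: (i) the bags cover all of {a, b, c, d, e, f, g, h, i, j}; (ii) for each edge, some bag contains both endpoints; (iii) the bags containing any fixed vertex form a subtree. All hold, so the decomposition is valid with width 2 − 1 = 1.

Yes; width 1.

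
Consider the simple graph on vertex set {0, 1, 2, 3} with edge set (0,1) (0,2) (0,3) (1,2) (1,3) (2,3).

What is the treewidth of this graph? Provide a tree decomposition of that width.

Treewidth 3.
One such decomposition:
Bags: B1 = {0, 1, 2, 3}
Tree: (single bag)

With just one bag of size 4, the width is 4 − 1 = 3, so tw(G) ≤ 3. Conversely, {0, 1, 2, 3} is a clique of size 4, and the vertices of any clique must share a bag in every tree decomposition; so some bag has ≥ 4 vertices and tw(G) ≥ 3. Hence tw(G) = 3 exactly.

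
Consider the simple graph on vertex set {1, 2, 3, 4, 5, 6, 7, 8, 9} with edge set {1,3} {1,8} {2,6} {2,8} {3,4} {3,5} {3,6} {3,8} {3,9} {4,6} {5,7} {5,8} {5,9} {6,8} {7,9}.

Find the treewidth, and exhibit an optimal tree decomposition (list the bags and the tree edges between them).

Treewidth 2.
One such decomposition:
Bags: B1 = {3, 5, 9}  B2 = {3, 5, 8}  B3 = {3, 6, 8}  B4 = {2, 6, 8}  B5 = {5, 7, 9}  B6 = {1, 3, 8}  B7 = {3, 4, 6}
Tree: B1–B2, B2–B3, B3–B4, B1–B5, B2–B6, B3–B7

Each bag holds 3 vertices, so the decomposition has width 2, which upper-bounds the treewidth. Conversely, {2, 6, 8} is a clique of size 3, and the vertices of any clique must share a bag in every tree decomposition; so some bag has ≥ 3 vertices and tw(G) ≥ 2. Combining the bounds, tw(G) = 2.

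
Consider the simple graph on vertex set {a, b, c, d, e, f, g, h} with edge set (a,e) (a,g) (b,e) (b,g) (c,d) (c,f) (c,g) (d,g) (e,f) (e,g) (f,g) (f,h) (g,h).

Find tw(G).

2

A width-2 tree decomposition is:
Bags: B1 = {e, f, g}  B2 = {f, g, h}  B3 = {b, e, g}  B4 = {c, f, g}  B5 = {c, d, g}  B6 = {a, e, g}
Tree: B1–B2, B1–B3, B1–B4, B4–B5, B3–B6
Each bag holds 3 vertices, so the decomposition has width 2, which upper-bounds the treewidth. For the lower bound, the 3 vertices {c, d, g} are pairwise adjacent, and any tree decomposition puts a clique entirely inside one bag — forcing width ≥ 2. Combining the bounds, tw(G) = 2.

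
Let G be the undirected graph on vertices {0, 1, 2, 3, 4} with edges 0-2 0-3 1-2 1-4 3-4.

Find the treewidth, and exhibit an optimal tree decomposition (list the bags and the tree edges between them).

Every bag has size at most 3, so the width is 3 − 1 = 2 and tw(G) ≤ 2. For the lower bound, G contains the cycle 4–1–2–0–3–4, so G is not a forest; only forests have treewidth ≤ 1, hence tw(G) ≥ 2. Therefore the treewidth is 2.

Treewidth 2.
Bags: B1 = {1, 2, 4}  B2 = {0, 2, 4}  B3 = {0, 3, 4}
Tree: B1–B2, B2–B3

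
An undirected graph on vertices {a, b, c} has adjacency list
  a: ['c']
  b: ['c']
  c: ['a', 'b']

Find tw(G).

A width-1 tree decomposition is:
Bags: B1 = {a, c}  B2 = {b, c}
Tree: B1–B2
Each bag holds 2 vertices, so the decomposition has width 1, which upper-bounds the treewidth. G has an edge, so its treewidth is at least 1. The upper and lower bounds meet at 1, so that is the treewidth.

1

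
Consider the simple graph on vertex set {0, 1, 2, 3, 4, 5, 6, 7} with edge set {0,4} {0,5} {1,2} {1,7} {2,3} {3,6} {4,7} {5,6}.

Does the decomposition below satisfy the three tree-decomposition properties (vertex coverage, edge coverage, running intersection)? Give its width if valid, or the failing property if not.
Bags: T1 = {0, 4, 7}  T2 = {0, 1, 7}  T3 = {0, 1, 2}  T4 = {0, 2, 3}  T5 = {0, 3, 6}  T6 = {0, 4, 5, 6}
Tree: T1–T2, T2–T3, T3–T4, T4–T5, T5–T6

No — bags containing vertex 4 are not connected in the tree.

A tree decomposition must satisfy three properties: every vertex lies in some bag; for every edge, both endpoints lie together in some bag; and for every vertex, the bags containing it form a connected subtree. Here bags containing vertex 4 are not connected in the tree, so the decomposition is invalid.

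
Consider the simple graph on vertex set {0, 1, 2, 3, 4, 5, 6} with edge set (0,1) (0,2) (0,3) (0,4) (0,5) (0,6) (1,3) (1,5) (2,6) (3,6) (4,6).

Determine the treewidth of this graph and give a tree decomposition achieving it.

Treewidth 2.
Bags: B1 = {0, 3, 6}  B2 = {0, 1, 3}  B3 = {0, 4, 6}  B4 = {0, 2, 6}  B5 = {0, 1, 5}
Tree: B1–B2, B1–B3, B1–B4, B2–B5

Every bag has size at most 3, so the width is 3 − 1 = 2 and tw(G) ≤ 2. For the lower bound, the 3 vertices {0, 1, 3} are pairwise adjacent, and any tree decomposition puts a clique entirely inside one bag — forcing width ≥ 2. Combining the bounds, tw(G) = 2.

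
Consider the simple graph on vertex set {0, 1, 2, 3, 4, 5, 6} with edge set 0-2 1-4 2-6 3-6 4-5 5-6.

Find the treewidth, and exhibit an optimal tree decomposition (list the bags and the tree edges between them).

Every bag has size at most 2, so the width is 2 − 1 = 1 and tw(G) ≤ 1. G has an edge, so its treewidth is at least 1. Hence tw(G) = 1 exactly.

Treewidth 1.
Bags: B1 = {2, 6}  B2 = {5, 6}  B3 = {4, 5}  B4 = {3, 6}  B5 = {1, 4}  B6 = {0, 2}
Tree: B1–B2, B2–B3, B2–B4, B3–B5, B1–B6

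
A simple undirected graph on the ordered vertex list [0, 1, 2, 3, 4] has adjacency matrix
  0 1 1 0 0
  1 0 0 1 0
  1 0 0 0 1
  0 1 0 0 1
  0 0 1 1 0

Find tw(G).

A width-2 tree decomposition is:
Bags: B1 = {0, 2, 4}  B2 = {0, 3, 4}  B3 = {0, 1, 3}
Tree: B1–B2, B2–B3
The largest bag has 3 vertices, giving width 2; this decomposition certifies tw(G) ≤ 2. The edges 0–2–4–3–1–0 form a cycle, so G is not a tree and its treewidth is at least 2. Hence tw(G) = 2 exactly.

2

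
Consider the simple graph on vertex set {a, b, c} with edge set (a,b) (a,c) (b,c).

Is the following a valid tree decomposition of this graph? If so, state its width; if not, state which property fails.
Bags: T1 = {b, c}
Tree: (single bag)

No — vertex a appears in no bag.

A tree decomposition must satisfy three properties: every vertex lies in some bag; for every edge, both endpoints lie together in some bag; and for every vertex, the bags containing it form a connected subtree. Here vertex a appears in no bag, so the decomposition is invalid.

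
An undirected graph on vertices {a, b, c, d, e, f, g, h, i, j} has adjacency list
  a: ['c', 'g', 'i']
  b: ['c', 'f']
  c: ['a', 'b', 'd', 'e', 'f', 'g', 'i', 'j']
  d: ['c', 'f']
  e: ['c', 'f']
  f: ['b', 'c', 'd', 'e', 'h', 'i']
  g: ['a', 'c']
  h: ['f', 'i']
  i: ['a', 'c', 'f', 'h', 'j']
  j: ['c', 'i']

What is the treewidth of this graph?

2

A width-2 tree decomposition is:
Bags: B1 = {c, i, j}  B2 = {a, c, i}  B3 = {c, f, i}  B4 = {f, h, i}  B5 = {c, e, f}  B6 = {c, d, f}  B7 = {b, c, f}  B8 = {a, c, g}
Tree: B1–B2, B1–B3, B3–B4, B3–B5, B3–B6, B5–B7, B2–B8
The largest bag has 3 vertices, giving width 2; this decomposition certifies tw(G) ≤ 2. Conversely, {f, h, i} is a clique of size 3, and the vertices of any clique must share a bag in every tree decomposition; so some bag has ≥ 3 vertices and tw(G) ≥ 2. Therefore the treewidth is 2.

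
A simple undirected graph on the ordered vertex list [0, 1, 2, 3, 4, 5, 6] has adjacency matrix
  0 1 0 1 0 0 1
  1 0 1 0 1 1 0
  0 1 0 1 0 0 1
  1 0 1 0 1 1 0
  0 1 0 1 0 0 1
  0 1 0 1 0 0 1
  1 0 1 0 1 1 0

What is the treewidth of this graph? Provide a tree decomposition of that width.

The largest bag has 4 vertices, giving width 3; this decomposition certifies tw(G) ≤ 3. For the lower bound: the 4 vertex sets {1,4}, {2,6}, {3}, {5} are disjoint, each induces a connected subgraph, and every pair is joined by at least one edge of G. Contracting each set to a single vertex therefore yields K_{4} as a minor, and since treewidth is minor-monotone, tw(G) ≥ tw(K_{4}) = 3. Therefore the treewidth is 3.

Treewidth 3.
Bags: B1 = {1, 3, 4, 6}  B2 = {1, 2, 3, 6}  B3 = {1, 3, 5, 6}  B4 = {0, 1, 3, 6}
Tree: B1–B2, B2–B3, B3–B4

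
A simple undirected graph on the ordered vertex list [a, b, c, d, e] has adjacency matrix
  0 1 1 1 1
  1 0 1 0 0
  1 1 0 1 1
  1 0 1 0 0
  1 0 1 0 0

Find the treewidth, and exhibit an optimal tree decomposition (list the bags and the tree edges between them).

Treewidth 2.
One optimal decomposition is:
Bags: B1 = {a, c, e}  B2 = {a, c, d}  B3 = {a, b, c}
Tree: B1–B2, B2–B3

Each bag holds 3 vertices, so the decomposition has width 2, which upper-bounds the treewidth. Conversely, {a, c, d} is a clique of size 3, and the vertices of any clique must share a bag in every tree decomposition; so some bag has ≥ 3 vertices and tw(G) ≥ 2. Therefore the treewidth is 2.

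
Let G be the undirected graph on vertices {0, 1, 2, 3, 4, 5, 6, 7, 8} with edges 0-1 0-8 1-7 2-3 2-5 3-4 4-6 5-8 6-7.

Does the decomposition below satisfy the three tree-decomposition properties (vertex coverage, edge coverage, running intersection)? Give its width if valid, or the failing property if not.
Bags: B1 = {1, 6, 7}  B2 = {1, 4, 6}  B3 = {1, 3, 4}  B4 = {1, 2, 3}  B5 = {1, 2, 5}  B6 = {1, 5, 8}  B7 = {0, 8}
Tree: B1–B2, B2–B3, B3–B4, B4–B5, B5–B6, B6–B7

No — edge (1,0) lies in no bag.

A tree decomposition must satisfy three properties: every vertex lies in some bag; for every edge, both endpoints lie together in some bag; and for every vertex, the bags containing it form a connected subtree. Here edge (1,0) lies in no bag, so the decomposition is invalid.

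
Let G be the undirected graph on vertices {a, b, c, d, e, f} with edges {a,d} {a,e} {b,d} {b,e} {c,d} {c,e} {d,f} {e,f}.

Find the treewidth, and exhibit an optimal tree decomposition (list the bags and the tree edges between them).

Treewidth 2.
One such decomposition:
Bags: B1 = {d, e, f}  B2 = {b, d, e}  B3 = {a, d, e}  B4 = {c, d, e}
Tree: B1–B2, B2–B3, B3–B4

Every bag has size at most 3, so the width is 3 − 1 = 2 and tw(G) ≤ 2. For the lower bound, G contains the cycle d–f–e–b–d, so G is not a forest; only forests have treewidth ≤ 1, hence tw(G) ≥ 2. Therefore the treewidth is 2.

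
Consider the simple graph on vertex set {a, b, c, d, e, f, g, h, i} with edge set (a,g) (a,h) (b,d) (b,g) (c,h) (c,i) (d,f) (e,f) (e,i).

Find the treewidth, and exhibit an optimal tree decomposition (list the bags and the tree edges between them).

Treewidth 2.
Bags: B1 = {b, d, g}  B2 = {d, f, g}  B3 = {e, f, g}  B4 = {e, g, i}  B5 = {c, g, i}  B6 = {c, g, h}  B7 = {a, g, h}
Tree: B1–B2, B2–B3, B3–B4, B4–B5, B5–B6, B6–B7

The largest bag has 3 vertices, giving width 2; this decomposition certifies tw(G) ≤ 2. The edges g–b–d–f–e–i–c–h–a–g form a cycle, so G is not a tree and its treewidth is at least 2. The upper and lower bounds meet at 2, so that is the treewidth.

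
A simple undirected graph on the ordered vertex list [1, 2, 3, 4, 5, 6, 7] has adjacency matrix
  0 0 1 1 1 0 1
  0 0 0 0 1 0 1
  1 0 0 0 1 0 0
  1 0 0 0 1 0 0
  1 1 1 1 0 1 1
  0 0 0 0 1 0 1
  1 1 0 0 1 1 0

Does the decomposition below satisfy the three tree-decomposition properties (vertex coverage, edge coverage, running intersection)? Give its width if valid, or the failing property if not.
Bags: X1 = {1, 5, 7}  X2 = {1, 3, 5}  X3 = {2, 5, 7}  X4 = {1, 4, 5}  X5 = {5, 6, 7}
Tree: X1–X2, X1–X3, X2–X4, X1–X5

Checking the three conditions: (i) the bags cover all of {1, 2, 3, 4, 5, 6, 7}; (ii) for each edge, some bag contains both endpoints; (iii) the bags containing any fixed vertex form a subtree. All hold, so the decomposition is valid with width 3 − 1 = 2.

Yes; width 2.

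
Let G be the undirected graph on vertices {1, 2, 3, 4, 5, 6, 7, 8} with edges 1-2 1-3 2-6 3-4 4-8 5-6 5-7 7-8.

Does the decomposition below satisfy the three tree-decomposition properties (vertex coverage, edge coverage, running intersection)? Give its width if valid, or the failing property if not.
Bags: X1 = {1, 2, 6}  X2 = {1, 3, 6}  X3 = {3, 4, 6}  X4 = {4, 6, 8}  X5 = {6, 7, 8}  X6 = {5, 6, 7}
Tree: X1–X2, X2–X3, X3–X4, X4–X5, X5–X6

Vertex coverage: the bags together contain {1, 2, 3, 4, 5, 6, 7, 8}, the full vertex set. Edge coverage: each edge of G has both endpoints in at least one bag. Running intersection: for every vertex, the bags containing it form a connected subtree. All three properties hold, so this is a valid tree decomposition of width max|bag| − 1 = 2, and hence tw(G) ≤ 2.

Yes; width 2.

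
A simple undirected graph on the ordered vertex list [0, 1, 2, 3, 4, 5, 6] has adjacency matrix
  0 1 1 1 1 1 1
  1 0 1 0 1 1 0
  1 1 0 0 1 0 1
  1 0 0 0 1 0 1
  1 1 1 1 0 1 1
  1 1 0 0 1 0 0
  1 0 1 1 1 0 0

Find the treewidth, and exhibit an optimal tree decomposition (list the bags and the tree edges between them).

The largest bag has 4 vertices, giving width 3; this decomposition certifies tw(G) ≤ 3. On the other hand G contains the 4-clique {0, 1, 2, 4}. A clique must lie in a single bag of any decomposition, so no decomposition can have width below 3. Combining the bounds, tw(G) = 3.

Treewidth 3.
Bags: B1 = {0, 1, 2, 4}  B2 = {0, 2, 4, 6}  B3 = {0, 1, 4, 5}  B4 = {0, 3, 4, 6}
Tree: B1–B2, B1–B3, B2–B4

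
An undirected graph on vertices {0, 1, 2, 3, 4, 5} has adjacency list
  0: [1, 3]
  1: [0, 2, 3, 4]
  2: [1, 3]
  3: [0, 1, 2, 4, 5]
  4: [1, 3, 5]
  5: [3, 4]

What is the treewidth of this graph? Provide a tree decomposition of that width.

Every bag has size at most 3, so the width is 3 − 1 = 2 and tw(G) ≤ 2. For the lower bound, the 3 vertices {0, 1, 3} are pairwise adjacent, and any tree decomposition puts a clique entirely inside one bag — forcing width ≥ 2. The upper and lower bounds meet at 2, so that is the treewidth.

Treewidth 2.
One optimal decomposition is:
Bags: B1 = {0, 1, 3}  B2 = {1, 2, 3}  B3 = {1, 3, 4}  B4 = {3, 4, 5}
Tree: B1–B2, B2–B3, B3–B4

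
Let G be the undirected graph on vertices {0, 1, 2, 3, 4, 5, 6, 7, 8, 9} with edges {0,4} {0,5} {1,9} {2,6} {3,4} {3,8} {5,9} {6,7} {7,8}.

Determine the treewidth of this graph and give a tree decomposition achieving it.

The largest bag has 2 vertices, giving width 1; this decomposition certifies tw(G) ≤ 1. G has an edge, so its treewidth is at least 1. Hence tw(G) = 1 exactly.

Treewidth 1.
One such decomposition:
Bags: B1 = {2, 6}  B2 = {6, 7}  B3 = {7, 8}  B4 = {3, 8}  B5 = {3, 4}  B6 = {0, 4}  B7 = {0, 5}  B8 = {5, 9}  B9 = {1, 9}
Tree: B1–B2, B2–B3, B3–B4, B4–B5, B5–B6, B6–B7, B7–B8, B8–B9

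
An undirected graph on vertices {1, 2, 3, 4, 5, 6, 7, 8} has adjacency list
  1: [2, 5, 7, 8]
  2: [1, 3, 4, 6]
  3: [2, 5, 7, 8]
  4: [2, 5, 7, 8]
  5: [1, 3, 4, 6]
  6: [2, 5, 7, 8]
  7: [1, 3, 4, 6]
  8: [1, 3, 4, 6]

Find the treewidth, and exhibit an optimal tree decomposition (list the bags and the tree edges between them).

The largest bag has 5 vertices, giving width 4; this decomposition certifies tw(G) ≤ 4. For the lower bound: the 5 vertex sets {1,8}, {3,7}, {5,6}, {2}, {4} are disjoint, each induces a connected subgraph, and every pair is joined by at least one edge of G. Contracting each set to a single vertex therefore yields K_{5} as a minor, and since treewidth is minor-monotone, tw(G) ≥ tw(K_{5}) = 4. The upper and lower bounds meet at 4, so that is the treewidth.

Treewidth 4.
One such decomposition:
Bags: B1 = {1, 2, 5, 7, 8}  B2 = {2, 3, 5, 7, 8}  B3 = {2, 5, 6, 7, 8}  B4 = {2, 4, 5, 7, 8}
Tree: B1–B2, B2–B3, B3–B4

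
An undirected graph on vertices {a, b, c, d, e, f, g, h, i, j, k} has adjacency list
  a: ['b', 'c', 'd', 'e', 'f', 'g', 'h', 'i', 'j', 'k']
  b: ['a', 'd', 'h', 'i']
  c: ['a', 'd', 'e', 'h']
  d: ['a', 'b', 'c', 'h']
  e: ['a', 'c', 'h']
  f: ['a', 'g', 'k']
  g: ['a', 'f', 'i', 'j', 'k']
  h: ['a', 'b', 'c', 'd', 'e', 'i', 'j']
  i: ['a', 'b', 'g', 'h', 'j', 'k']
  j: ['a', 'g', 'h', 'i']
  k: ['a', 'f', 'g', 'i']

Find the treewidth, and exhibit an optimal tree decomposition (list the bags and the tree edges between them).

The largest bag has 4 vertices, giving width 3; this decomposition certifies tw(G) ≤ 3. On the other hand G contains the 4-clique {a, g, i, j}. A clique must lie in a single bag of any decomposition, so no decomposition can have width below 3. Combining the bounds, tw(G) = 3.

Treewidth 3.
Bags: B1 = {a, b, d, h}  B2 = {a, b, h, i}  B3 = {a, h, i, j}  B4 = {a, c, d, h}  B5 = {a, c, e, h}  B6 = {a, g, i, j}  B7 = {a, g, i, k}  B8 = {a, f, g, k}
Tree: B1–B2, B2–B3, B1–B4, B4–B5, B3–B6, B6–B7, B7–B8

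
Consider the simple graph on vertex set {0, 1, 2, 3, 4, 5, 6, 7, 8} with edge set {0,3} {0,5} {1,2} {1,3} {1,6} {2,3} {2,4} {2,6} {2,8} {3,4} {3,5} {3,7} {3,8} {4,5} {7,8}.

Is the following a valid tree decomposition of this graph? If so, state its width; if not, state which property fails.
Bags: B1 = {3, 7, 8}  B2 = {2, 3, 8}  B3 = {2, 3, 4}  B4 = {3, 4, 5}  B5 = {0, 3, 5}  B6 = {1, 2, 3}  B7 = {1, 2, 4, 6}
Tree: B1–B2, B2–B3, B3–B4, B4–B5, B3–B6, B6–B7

No — bags containing vertex 4 are not connected in the tree.

A tree decomposition must satisfy three properties: every vertex lies in some bag; for every edge, both endpoints lie together in some bag; and for every vertex, the bags containing it form a connected subtree. Here bags containing vertex 4 are not connected in the tree, so the decomposition is invalid.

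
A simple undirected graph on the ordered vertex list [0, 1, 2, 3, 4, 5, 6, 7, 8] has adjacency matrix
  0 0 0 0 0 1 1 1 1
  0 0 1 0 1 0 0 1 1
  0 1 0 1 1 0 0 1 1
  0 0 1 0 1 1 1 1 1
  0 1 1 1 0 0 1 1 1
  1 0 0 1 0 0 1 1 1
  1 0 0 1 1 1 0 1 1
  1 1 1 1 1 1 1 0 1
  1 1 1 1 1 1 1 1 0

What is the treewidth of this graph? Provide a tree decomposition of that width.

Each bag holds 5 vertices, so the decomposition has width 4, which upper-bounds the treewidth. On the other hand G contains the 5-clique {0, 5, 6, 7, 8}. A clique must lie in a single bag of any decomposition, so no decomposition can have width below 4. The upper and lower bounds meet at 4, so that is the treewidth.

Treewidth 4.
One optimal decomposition is:
Bags: B1 = {1, 2, 4, 7, 8}  B2 = {2, 3, 4, 7, 8}  B3 = {3, 4, 6, 7, 8}  B4 = {3, 5, 6, 7, 8}  B5 = {0, 5, 6, 7, 8}
Tree: B1–B2, B2–B3, B3–B4, B4–B5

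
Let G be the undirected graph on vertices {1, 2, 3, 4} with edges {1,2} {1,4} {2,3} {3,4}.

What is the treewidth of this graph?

A width-2 tree decomposition is:
Bags: B1 = {2, 3, 4}  B2 = {1, 2, 4}
Tree: B1–B2
The largest bag has 3 vertices, giving width 2; this decomposition certifies tw(G) ≤ 2. The edges 4–3–2–1–4 form a cycle, so G is not a tree and its treewidth is at least 2. Combining the bounds, tw(G) = 2.

2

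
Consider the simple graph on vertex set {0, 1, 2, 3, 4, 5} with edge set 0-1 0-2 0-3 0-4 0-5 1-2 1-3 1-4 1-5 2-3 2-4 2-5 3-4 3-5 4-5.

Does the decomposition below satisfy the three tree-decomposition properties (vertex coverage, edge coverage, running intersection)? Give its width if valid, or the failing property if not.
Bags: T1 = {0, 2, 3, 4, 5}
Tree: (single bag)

No — vertex 1 appears in no bag.

A tree decomposition must satisfy three properties: every vertex lies in some bag; for every edge, both endpoints lie together in some bag; and for every vertex, the bags containing it form a connected subtree. Here vertex 1 appears in no bag, so the decomposition is invalid.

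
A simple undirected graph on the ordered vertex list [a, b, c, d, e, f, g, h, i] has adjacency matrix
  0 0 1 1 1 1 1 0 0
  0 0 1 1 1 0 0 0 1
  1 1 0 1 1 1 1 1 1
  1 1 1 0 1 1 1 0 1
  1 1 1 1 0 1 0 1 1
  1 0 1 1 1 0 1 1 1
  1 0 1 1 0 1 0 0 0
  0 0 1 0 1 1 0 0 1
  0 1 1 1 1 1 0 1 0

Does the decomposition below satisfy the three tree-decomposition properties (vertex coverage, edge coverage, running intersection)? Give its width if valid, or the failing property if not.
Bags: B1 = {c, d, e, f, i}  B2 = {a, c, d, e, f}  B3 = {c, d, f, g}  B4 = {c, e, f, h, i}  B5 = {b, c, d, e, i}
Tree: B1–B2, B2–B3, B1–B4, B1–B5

A tree decomposition must satisfy three properties: every vertex lies in some bag; for every edge, both endpoints lie together in some bag; and for every vertex, the bags containing it form a connected subtree. Here edge (a,g) lies in no bag, so the decomposition is invalid.

No — edge (a,g) lies in no bag.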